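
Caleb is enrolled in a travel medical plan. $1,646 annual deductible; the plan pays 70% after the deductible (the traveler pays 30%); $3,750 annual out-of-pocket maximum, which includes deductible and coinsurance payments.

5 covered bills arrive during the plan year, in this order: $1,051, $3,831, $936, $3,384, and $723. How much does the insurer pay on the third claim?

Claim 1 — $1,051: all of it applies to the deductible. Traveler pays $1,051; OOP now $1,051. Insurer: $1,051 − $1,051 = $0.
Claim 2 — $3,831: $595 to deductible, leaving $3,236; 30% of $3,236 = $970.80. Traveler pays $1,565.80; OOP now $2,616.80. Insurer: $3,831 − $1,565.80 = $2,265.20.
Claim 3 — $936: 30% coinsurance on $936 = $280.80. Cost to traveler: $280.80. OOP to date $2,897.60. Insurer: $936 − $280.80 = $655.20.

$655.20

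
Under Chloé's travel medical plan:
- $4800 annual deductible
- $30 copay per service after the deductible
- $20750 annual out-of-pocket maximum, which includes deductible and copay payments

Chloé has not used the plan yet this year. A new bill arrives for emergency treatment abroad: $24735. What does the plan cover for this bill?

$19905

Deductible not yet touched, so the first $4800 of the bill goes to the deductible.
The remaining $19935 (= $24735 − $4800) moves to the copay.
Copay on this service: $30.
So the traveler owes $4800 + $30 = $4830 before any cap.
Cumulative spending $0 + $4830 = $4830 stays under the $20750 maximum.
The insurer covers the remainder: $24735 − $4830 = $19905.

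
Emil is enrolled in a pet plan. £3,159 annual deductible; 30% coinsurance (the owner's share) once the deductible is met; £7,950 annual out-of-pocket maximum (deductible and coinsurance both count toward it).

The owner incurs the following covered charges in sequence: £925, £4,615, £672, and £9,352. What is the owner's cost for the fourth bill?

Bill 1, £925: all of it applies to the deductible. Owner pays £925; OOP now £925.
Bill 2, £4,615: £2,234 finishes the deductible; £2,381 goes to coinsurance; 30% of £2,381 = £714.30. Cost to owner: £2,948.30. OOP to date £3,873.30.
Bill 3, £672: deductible met; 30% of £672 = £201.60. Owner owes £201.60 (running OOP £4,074.90).
Bill 4, £9,352: deductible met; 30% of £9,352 = £2,805.60. Cost to owner: £2,805.60. OOP to date £6,880.50.

£2,805.60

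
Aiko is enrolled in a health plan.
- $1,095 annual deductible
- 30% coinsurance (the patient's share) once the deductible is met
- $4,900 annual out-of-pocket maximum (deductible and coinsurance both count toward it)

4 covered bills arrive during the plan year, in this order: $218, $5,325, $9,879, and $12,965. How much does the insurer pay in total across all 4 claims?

$23,487

Claim 1 — $218: all of it applies to the deductible. Patient pays $218; OOP now $218. Plan pays $218 − $218 = $0.
Claim 2 — $5,325: $877 to deductible, leaving $4,448; 30% of $4,448 = $1,334.40. Patient owes $2,211.40 (running OOP $2,429.40). Plan pays $5,325 − $2,211.40 = $3,113.60.
Claim 3 — $9,879: 30% coinsurance on $9,879 = $2,963.70. Adding that to $2,429.40 gives $5,393.10, past the $4,900 cap; patient pays only $4,900 − $2,429.40 = $2,470.60. Plan pays $9,879 − $2,470.60 = $7,408.40.
Claim 4 — $12,965: deductible already satisfied, so patient's share is 30% × $12,965 = $3,889.50. Adding that to $4,900 gives $8,789.50, past the $4,900 cap; patient pays only $4,900 − $4,900 = $0. Insurer: $12,965 − $0 = $12,965.
Insurer total = bills − patient's total = $28,387 − $4,900 = $23,487.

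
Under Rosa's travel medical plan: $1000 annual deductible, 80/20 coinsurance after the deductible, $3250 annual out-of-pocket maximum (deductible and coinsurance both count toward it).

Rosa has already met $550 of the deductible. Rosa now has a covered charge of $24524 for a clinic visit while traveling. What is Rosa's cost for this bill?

Remaining deductible: $1000 − $550 = $450.
That leaves $24524 − $450 = $24074 for coinsurance.
Coinsurance: $24074 × 20% = $4814.80.
That puts the traveler's cost at $450 + $4814.80 = $5264.80 before any cap.
That would bring total out-of-pocket to $5814.80, past the $3250 cap. The traveler is capped at $3250 − $550 = $2700 on this claim.

$2700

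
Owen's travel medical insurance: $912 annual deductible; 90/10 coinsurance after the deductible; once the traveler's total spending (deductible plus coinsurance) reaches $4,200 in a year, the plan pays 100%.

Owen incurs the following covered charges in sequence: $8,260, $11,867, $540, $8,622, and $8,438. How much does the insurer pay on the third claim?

Claim 1 — $8,260: $912 finishes the deductible; $7,348 goes to coinsurance; traveler's 10% is $734.80. Cost to traveler: $1,646.80. OOP to date $1,646.80. Insurer: $8,260 − $1,646.80 = $6,613.20.
Claim 2 — $11,867: deductible already satisfied, so traveler's share is 10% × $11,867 = $1,186.70. Traveler pays $1,186.70; OOP now $2,833.50. Plan pays $11,867 − $1,186.70 = $10,680.30.
Claim 3 — $540: deductible met; 10% of $540 = $54. Traveler pays $54; OOP now $2,887.50. Plan pays $540 − $54 = $486.

$486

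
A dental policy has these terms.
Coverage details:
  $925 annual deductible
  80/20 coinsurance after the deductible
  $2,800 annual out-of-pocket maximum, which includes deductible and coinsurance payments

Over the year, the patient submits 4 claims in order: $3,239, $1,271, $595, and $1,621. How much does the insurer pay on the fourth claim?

$1,296.80

Claim 1 ($3,239): deductible takes $925, $2,314 remains; coinsurance $2,314 × 20% = $462.80. Patient owes $1,387.80 (running OOP $1,387.80). Plan pays $3,239 − $1,387.80 = $1,851.20.
Claim 2 ($1,271): deductible already satisfied, so patient's share is 20% × $1,271 = $254.20. Patient pays $254.20; OOP now $1,642. Plan pays $1,271 − $254.20 = $1,016.80.
Claim 3 ($595): deductible already satisfied, so patient's share is 20% × $595 = $119. Cost to patient: $119. OOP to date $1,761. Plan pays $595 − $119 = $476.
Claim 4 ($1,621): deductible met; 20% of $1,621 = $324.20. Patient pays $324.20; OOP now $2,085.20. Plan pays $1,621 − $324.20 = $1,296.80.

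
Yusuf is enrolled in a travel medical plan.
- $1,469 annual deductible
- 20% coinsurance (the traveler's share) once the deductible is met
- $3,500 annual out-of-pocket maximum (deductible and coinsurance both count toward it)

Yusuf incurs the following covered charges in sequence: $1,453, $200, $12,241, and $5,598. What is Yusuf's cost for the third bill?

Claim 1 ($1,453): all of it applies to the deductible. Cost to traveler: $1,453. OOP to date $1,453.
Claim 2 ($200): $16 to deductible, leaving $184; 20% of $184 = $36.80. Traveler owes $52.80 (running OOP $1,505.80).
Claim 3 ($12,241): deductible met; 20% of $12,241 = $2,448.20. OOP would hit $3,954 > $3,500, so the cap limits the traveler to $3,500 − $1,505.80 = $1,994.20.

$1,994.20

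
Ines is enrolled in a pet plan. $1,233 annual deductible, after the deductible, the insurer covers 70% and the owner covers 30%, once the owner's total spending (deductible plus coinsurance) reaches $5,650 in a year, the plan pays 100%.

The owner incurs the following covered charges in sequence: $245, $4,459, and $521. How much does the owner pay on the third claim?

Bill 1, $245: all of it applies to the deductible. Cost to owner: $245. OOP to date $245.
Bill 2, $4,459: $988 to deductible, leaving $3,471; owner's 30% is $1,041.30. Owner pays $2,029.30; OOP now $2,274.30.
Bill 3, $521: 30% coinsurance on $521 = $156.30. Owner owes $156.30 (running OOP $2,430.60).

$156.30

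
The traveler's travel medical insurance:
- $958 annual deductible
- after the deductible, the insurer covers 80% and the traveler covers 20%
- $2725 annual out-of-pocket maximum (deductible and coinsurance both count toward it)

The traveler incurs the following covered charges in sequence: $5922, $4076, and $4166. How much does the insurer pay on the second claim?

$3301.80

#1 ($5922): deductible takes $958, $4964 remains; coinsurance $4964 × 20% = $992.80. Traveler owes $1950.80 (running OOP $1950.80). Plan pays $5922 − $1950.80 = $3971.20.
#2 ($4076): 20% coinsurance on $4076 = $815.20. That would push OOP to $2766, over the $2725 cap, so traveler pays $2725 − $1950.80 = $774.20. Plan pays $4076 − $774.20 = $3301.80.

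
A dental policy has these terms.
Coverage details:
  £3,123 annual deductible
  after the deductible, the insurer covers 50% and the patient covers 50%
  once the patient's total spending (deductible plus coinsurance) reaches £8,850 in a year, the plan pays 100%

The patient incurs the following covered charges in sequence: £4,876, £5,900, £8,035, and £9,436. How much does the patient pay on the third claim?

£1,900.50

Claim 1 (£4,876): £3,123 finishes the deductible; £1,753 goes to coinsurance; 50% of £1,753 = £876.50. Patient pays £3,999.50; OOP now £3,999.50.
Claim 2 (£5,900): deductible already satisfied, so patient's share is 50% × £5,900 = £2,950. Cost to patient: £2,950. OOP to date £6,949.50.
Claim 3 (£8,035): 50% coinsurance on £8,035 = £4,017.50. Adding that to £6,949.50 gives £10,967, past the £8,850 cap; patient pays only £8,850 − £6,949.50 = £1,900.50.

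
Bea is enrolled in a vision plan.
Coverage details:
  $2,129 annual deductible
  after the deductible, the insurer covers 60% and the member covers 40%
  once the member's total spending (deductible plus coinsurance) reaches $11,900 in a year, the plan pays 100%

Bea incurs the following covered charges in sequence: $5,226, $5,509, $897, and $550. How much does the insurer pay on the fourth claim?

$330

Claim 1 ($5,226): $2,129 to deductible, leaving $3,097; 40% of $3,097 = $1,238.80. Cost to member: $3,367.80. OOP to date $3,367.80. Plan pays $5,226 − $3,367.80 = $1,858.20.
Claim 2 ($5,509): 40% coinsurance on $5,509 = $2,203.60. Cost to member: $2,203.60. OOP to date $5,571.40. Plan pays $5,509 − $2,203.60 = $3,305.40.
Claim 3 ($897): deductible met; 40% of $897 = $358.80. Member owes $358.80 (running OOP $5,930.20). Insurer: $897 − $358.80 = $538.20.
Claim 4 ($550): 40% coinsurance on $550 = $220. Member owes $220 (running OOP $6,150.20). Insurer: $550 − $220 = $330.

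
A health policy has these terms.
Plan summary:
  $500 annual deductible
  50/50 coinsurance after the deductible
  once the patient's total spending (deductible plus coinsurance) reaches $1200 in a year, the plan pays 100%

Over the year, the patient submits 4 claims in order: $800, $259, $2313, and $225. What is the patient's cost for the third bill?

Claim 1 ($800): deductible takes $500, $300 remains; 50% of $300 = $150. Cost to patient: $650. OOP to date $650.
Claim 2 ($259): 50% coinsurance on $259 = $129.50. Patient pays $129.50; OOP now $779.50.
Claim 3 ($2313): 50% coinsurance on $2313 = $1156.50. Adding that to $779.50 gives $1936, past the $1200 cap; patient pays only $1200 − $779.50 = $420.50.

$420.50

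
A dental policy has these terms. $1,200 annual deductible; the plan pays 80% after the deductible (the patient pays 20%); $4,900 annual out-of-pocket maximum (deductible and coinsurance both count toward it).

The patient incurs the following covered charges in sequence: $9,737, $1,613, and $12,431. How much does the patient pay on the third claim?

#1 ($9,737): deductible takes $1,200, $8,537 remains; coinsurance $8,537 × 20% = $1,707.40. Patient pays $2,907.40; OOP now $2,907.40.
#2 ($1,613): deductible met; 20% of $1,613 = $322.60. Cost to patient: $322.60. OOP to date $3,230.
#3 ($12,431): deductible met; 20% of $12,431 = $2,486.20. OOP would hit $5,716.20 > $4,900, so the cap limits the patient to $4,900 − $3,230 = $1,670.

$1,670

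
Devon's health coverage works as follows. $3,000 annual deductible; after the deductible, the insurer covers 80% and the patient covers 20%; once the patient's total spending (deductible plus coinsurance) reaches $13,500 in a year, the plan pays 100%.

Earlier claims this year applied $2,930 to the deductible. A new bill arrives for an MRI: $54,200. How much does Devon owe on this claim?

$10,570

Remaining deductible: $3,000 − $2,930 = $70.
The remaining $54,130 (= $54,200 − $70) moves to coinsurance.
20% of $54,130 = $10,826 falls to the patient.
So the patient owes $70 + $10,826 = $10,896 before any cap.
That would bring total out-of-pocket to $13,826, past the $13,500 cap. The patient is capped at $13,500 − $2,930 = $10,570 on this claim.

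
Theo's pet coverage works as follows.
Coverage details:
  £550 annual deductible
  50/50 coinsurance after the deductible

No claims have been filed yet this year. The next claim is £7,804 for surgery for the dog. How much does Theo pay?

Nothing has been paid toward the £550 deductible, so the first £550 of this charge is applied there.
That leaves £7,804 − £550 = £7,254 for coinsurance.
50% of £7,254 = £3,627 falls to the owner.
So the owner owes £550 + £3,627 = £4,177.

£4,177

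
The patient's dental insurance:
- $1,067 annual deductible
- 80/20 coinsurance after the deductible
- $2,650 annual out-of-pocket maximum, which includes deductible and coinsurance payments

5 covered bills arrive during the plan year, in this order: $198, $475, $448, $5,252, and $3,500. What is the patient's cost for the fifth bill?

$521.80

Bill 1, $198: fully absorbed by the deductible. Cost to patient: $198. OOP to date $198.
Bill 2, $475: entire amount goes to the deductible. Patient pays $475; OOP now $673.
Bill 3, $448: deductible takes $394, $54 remains; patient's 20% is $10.80. Cost to patient: $404.80. OOP to date $1,077.80.
Bill 4, $5,252: deductible already satisfied, so patient's share is 20% × $5,252 = $1,050.40. Patient pays $1,050.40; OOP now $2,128.20.
Bill 5, $3,500: deductible already satisfied, so patient's share is 20% × $3,500 = $700. OOP would hit $2,828.20 > $2,650, so the cap limits the patient to $2,650 − $2,128.20 = $521.80.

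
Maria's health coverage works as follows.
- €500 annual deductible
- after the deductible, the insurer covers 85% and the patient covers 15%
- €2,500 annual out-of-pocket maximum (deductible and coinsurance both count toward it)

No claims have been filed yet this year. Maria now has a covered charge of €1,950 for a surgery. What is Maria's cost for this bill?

€717.50

Nothing has been paid toward the €500 deductible, so the first €500 of this charge is applied there.
The remaining €1,450 (= €1,950 − €500) moves to coinsurance.
15% of €1,450 = €217.50 falls to the patient.
So the patient owes €500 + €217.50 = €717.50 before any cap.
Total out-of-pocket so far would be €0 + €717.50 = €717.50, below the €2,500 cap — no reduction.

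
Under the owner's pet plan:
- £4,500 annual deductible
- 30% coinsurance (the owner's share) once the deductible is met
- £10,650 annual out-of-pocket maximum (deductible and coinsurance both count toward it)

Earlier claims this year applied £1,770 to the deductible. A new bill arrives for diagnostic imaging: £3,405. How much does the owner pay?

£1,770 of the £4,500 deductible is already met, leaving £2,730.
The remaining £675 (= £3,405 − £2,730) moves to coinsurance.
Coinsurance: £675 × 30% = £202.50.
So the owner owes £2,730 + £202.50 = £2,932.50 before any cap.
Total out-of-pocket so far would be £1,770 + £2,932.50 = £4,702.50, below the £10,650 cap — no reduction.

£2,932.50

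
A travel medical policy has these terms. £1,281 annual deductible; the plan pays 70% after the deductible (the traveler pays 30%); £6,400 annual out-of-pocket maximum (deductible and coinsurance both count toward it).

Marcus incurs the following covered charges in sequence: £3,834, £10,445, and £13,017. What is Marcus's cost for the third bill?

£1,219.60

Claim 1 (£3,834): deductible takes £1,281, £2,553 remains; 30% of £2,553 = £765.90. Cost to traveler: £2,046.90. OOP to date £2,046.90.
Claim 2 (£10,445): deductible already satisfied, so traveler's share is 30% × £10,445 = £3,133.50. Cost to traveler: £3,133.50. OOP to date £5,180.40.
Claim 3 (£13,017): deductible already satisfied, so traveler's share is 30% × £13,017 = £3,905.10. Adding that to £5,180.40 gives £9,085.50, past the £6,400 cap; traveler pays only £6,400 − £5,180.40 = £1,219.60.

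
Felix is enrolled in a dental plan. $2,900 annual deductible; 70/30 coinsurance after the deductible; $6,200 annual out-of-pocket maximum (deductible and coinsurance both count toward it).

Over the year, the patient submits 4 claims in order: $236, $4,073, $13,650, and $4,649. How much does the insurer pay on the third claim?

#1 ($236): fully absorbed by the deductible. Patient owes $236 (running OOP $236). Plan pays $236 − $236 = $0.
#2 ($4,073): deductible takes $2,664, $1,409 remains; patient's 30% is $422.70. Patient owes $3,086.70 (running OOP $3,322.70). Plan pays $4,073 − $3,086.70 = $986.30.
#3 ($13,650): deductible met; 30% of $13,650 = $4,095. That would push OOP to $7,417.70, over the $6,200 cap, so patient pays $6,200 − $3,322.70 = $2,877.30. Insurer: $13,650 − $2,877.30 = $10,772.70.

$10,772.70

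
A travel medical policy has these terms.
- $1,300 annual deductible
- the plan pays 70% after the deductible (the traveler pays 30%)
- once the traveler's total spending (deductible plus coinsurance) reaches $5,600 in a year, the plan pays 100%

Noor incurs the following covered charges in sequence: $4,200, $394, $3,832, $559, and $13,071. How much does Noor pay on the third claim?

$1,149.60

#1 ($4,200): $1,300 finishes the deductible; $2,900 goes to coinsurance; 30% of $2,900 = $870. Traveler pays $2,170; OOP now $2,170.
#2 ($394): 30% coinsurance on $394 = $118.20. Traveler owes $118.20 (running OOP $2,288.20).
#3 ($3,832): deductible already satisfied, so traveler's share is 30% × $3,832 = $1,149.60. Traveler pays $1,149.60; OOP now $3,437.80.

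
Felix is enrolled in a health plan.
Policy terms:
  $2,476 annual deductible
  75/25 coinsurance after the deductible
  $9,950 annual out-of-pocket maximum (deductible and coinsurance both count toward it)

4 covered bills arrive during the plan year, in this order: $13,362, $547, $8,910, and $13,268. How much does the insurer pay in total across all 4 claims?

$26,137

Claim 1 — $13,362: deductible takes $2,476, $10,886 remains; patient's 25% is $2,721.50. Patient pays $5,197.50; OOP now $5,197.50. Plan pays $13,362 − $5,197.50 = $8,164.50.
Claim 2 — $547: deductible met; 25% of $547 = $136.75. Patient pays $136.75; OOP now $5,334.25. Plan pays $547 − $136.75 = $410.25.
Claim 3 — $8,910: deductible already satisfied, so patient's share is 25% × $8,910 = $2,227.50. Patient pays $2,227.50; OOP now $7,561.75. Plan pays $8,910 − $2,227.50 = $6,682.50.
Claim 4 — $13,268: 25% coinsurance on $13,268 = $3,317. OOP would hit $10,878.75 > $9,950, so the cap limits the patient to $9,950 − $7,561.75 = $2,388.25. Insurer: $13,268 − $2,388.25 = $10,879.75.
Insurer total = bills − patient's total = $36,087 − $9,950 = $26,137.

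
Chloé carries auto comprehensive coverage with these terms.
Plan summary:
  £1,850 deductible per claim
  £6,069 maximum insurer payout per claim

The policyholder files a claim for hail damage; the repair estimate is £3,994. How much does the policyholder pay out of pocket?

£1,850

Subtract the deductible: £3,994 − £1,850 = £2,144.
That's under the £6,069 cap, so the insurer reimburses the full £2,144.
Policyholder's share is the uncovered remainder: £3,994 − £2,144 = £1,850.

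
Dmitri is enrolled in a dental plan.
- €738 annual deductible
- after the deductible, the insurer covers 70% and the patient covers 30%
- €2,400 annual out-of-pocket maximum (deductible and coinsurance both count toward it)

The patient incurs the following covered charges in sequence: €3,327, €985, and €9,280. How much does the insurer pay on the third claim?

€8,690.20

#1 (€3,327): €738 to deductible, leaving €2,589; patient's 30% is €776.70. Patient owes €1,514.70 (running OOP €1,514.70). Plan pays €3,327 − €1,514.70 = €1,812.30.
#2 (€985): 30% coinsurance on €985 = €295.50. Cost to patient: €295.50. OOP to date €1,810.20. Insurer: €985 − €295.50 = €689.50.
#3 (€9,280): deductible already satisfied, so patient's share is 30% × €9,280 = €2,784. OOP would hit €4,594.20 > €2,400, so the cap limits the patient to €2,400 − €1,810.20 = €589.80. Plan pays €9,280 − €589.80 = €8,690.20.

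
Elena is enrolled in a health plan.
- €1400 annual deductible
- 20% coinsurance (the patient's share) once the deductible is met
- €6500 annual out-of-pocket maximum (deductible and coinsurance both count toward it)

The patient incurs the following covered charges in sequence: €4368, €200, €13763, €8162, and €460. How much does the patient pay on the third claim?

#1 (€4368): €1400 finishes the deductible; €2968 goes to coinsurance; 20% of €2968 = €593.60. Cost to patient: €1993.60. OOP to date €1993.60.
#2 (€200): deductible already satisfied, so patient's share is 20% × €200 = €40. Patient pays €40; OOP now €2033.60.
#3 (€13763): deductible met; 20% of €13763 = €2752.60. Cost to patient: €2752.60. OOP to date €4786.20.

€2752.60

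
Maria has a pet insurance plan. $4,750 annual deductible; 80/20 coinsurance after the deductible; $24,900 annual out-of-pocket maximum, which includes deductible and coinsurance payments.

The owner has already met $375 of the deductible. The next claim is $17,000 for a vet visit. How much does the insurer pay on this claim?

$10,100

Deductible still to meet: $4,750 − $375 = $4,375.
After the $4,375 deductible portion, $17,000 − $4,375 = $12,625 is subject to coinsurance.
Owner's 20% share of $12,625 is $2,525.
So the owner owes $4,375 + $2,525 = $6,900 before any cap.
Year-to-date out-of-pocket becomes $375 + $6,900 = $7,275, still under the $24,900 maximum, so no cap applies.
The insurer covers the remainder: $17,000 − $6,900 = $10,100.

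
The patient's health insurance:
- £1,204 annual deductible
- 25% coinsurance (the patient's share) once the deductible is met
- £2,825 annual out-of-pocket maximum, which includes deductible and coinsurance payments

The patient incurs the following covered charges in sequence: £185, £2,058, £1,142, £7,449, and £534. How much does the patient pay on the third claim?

Bill 1, £185: entire amount goes to the deductible. Patient owes £185 (running OOP £185).
Bill 2, £2,058: £1,019 finishes the deductible; £1,039 goes to coinsurance; coinsurance £1,039 × 25% = £259.75. Patient owes £1,278.75 (running OOP £1,463.75).
Bill 3, £1,142: 25% coinsurance on £1,142 = £285.50. Patient pays £285.50; OOP now £1,749.25.

£285.50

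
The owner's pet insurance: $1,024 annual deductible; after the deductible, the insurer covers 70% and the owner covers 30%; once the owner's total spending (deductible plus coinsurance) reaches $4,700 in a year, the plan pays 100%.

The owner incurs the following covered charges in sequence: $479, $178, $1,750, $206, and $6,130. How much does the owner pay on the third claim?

Claim 1 — $479: all of it applies to the deductible. Cost to owner: $479. OOP to date $479.
Claim 2 — $178: fully absorbed by the deductible. Owner pays $178; OOP now $657.
Claim 3 — $1,750: deductible takes $367, $1,383 remains; owner's 30% is $414.90. Owner pays $781.90; OOP now $1,438.90.

$781.90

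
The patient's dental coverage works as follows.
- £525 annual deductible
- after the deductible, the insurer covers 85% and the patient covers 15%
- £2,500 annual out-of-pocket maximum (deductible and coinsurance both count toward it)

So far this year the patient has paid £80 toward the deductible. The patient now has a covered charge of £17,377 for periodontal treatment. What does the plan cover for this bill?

Deductible still to meet: £525 − £80 = £445.
After the £445 deductible portion, £17,377 − £445 = £16,932 is subject to coinsurance.
Coinsurance: £16,932 × 15% = £2,539.80.
So the patient owes £445 + £2,539.80 = £2,984.80 before any cap.
Adding £2,984.80 to the £80 already spent would give £3,064.80, which exceeds the £2,500 cap; the patient pays just £2,500 − £80 = £2,420.
The plan picks up £17,377 − £2,420 = £14,957.

£14,957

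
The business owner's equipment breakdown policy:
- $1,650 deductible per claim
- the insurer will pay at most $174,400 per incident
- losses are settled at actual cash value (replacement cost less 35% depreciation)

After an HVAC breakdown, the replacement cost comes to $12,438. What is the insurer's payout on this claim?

$6,434.70

At 35% depreciation, ACV = $12,438 − $4,353.30 = $8,084.70.
Subtract the deductible: $8,084.70 − $1,650 = $6,434.70.
$6,434.70 is within the $174,400 limit, so the insurer pays $6,434.70.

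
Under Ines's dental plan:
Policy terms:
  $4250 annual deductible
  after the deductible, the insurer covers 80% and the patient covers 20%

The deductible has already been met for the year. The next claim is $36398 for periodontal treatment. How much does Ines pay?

The deductible is already satisfied, so the full bill goes to coinsurance.
Patient's 20% share of $36398 is $7279.60.

$7279.60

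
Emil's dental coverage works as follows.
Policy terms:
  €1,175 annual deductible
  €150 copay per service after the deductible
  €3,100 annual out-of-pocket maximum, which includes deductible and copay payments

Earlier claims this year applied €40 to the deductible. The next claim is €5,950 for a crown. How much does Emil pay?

€1,285

€40 of the €1,175 deductible is already met, leaving €1,135.
After the €1,135 deductible portion, €5,950 − €1,135 = €4,815 is subject to the copay.
Copay on this service: €150.
Patient responsibility before any cap: €1,135 + €150 = €1,285.
Year-to-date out-of-pocket becomes €40 + €1,285 = €1,325, still under the €3,100 maximum, so no cap applies.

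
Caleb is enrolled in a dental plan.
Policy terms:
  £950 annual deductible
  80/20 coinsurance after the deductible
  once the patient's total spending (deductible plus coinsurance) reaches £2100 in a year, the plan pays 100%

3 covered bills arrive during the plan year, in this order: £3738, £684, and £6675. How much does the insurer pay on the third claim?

£6219.40

Bill 1, £3738: £950 finishes the deductible; £2788 goes to coinsurance; patient's 20% is £557.60. Patient owes £1507.60 (running OOP £1507.60). Plan pays £3738 − £1507.60 = £2230.40.
Bill 2, £684: deductible met; 20% of £684 = £136.80. Cost to patient: £136.80. OOP to date £1644.40. Plan pays £684 − £136.80 = £547.20.
Bill 3, £6675: deductible already satisfied, so patient's share is 20% × £6675 = £1335. OOP would hit £2979.40 > £2100, so the cap limits the patient to £2100 − £1644.40 = £455.60. Insurer: £6675 − £455.60 = £6219.40.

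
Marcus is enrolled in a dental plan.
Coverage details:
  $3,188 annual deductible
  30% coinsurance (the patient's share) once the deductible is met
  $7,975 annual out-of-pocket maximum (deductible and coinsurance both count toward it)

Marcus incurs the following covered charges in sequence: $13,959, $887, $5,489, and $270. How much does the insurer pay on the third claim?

$4,199.40

Claim 1 ($13,959): deductible takes $3,188, $10,771 remains; coinsurance $10,771 × 30% = $3,231.30. Patient owes $6,419.30 (running OOP $6,419.30). Plan pays $13,959 − $6,419.30 = $7,539.70.
Claim 2 ($887): deductible already satisfied, so patient's share is 30% × $887 = $266.10. Cost to patient: $266.10. OOP to date $6,685.40. Plan pays $887 − $266.10 = $620.90.
Claim 3 ($5,489): 30% coinsurance on $5,489 = $1,646.70. Adding that to $6,685.40 gives $8,332.10, past the $7,975 cap; patient pays only $7,975 − $6,685.40 = $1,289.60. Plan pays $5,489 − $1,289.60 = $4,199.40.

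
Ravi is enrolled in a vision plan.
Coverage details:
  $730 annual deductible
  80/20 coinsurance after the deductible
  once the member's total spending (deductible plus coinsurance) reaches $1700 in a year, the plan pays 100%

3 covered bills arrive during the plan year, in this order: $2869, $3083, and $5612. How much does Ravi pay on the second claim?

$542.20

Bill 1, $2869: $730 to deductible, leaving $2139; coinsurance $2139 × 20% = $427.80. Member owes $1157.80 (running OOP $1157.80).
Bill 2, $3083: deductible met; 20% of $3083 = $616.60. That would push OOP to $1774.40, over the $1700 cap, so member pays $1700 − $1157.80 = $542.20.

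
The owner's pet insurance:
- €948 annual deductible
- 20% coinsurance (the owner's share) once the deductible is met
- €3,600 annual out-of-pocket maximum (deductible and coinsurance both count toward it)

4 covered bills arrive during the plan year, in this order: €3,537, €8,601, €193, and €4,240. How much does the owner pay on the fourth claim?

€375.40

#1 (€3,537): deductible takes €948, €2,589 remains; coinsurance €2,589 × 20% = €517.80. Owner pays €1,465.80; OOP now €1,465.80.
#2 (€8,601): deductible already satisfied, so owner's share is 20% × €8,601 = €1,720.20. Cost to owner: €1,720.20. OOP to date €3,186.
#3 (€193): 20% coinsurance on €193 = €38.60. Cost to owner: €38.60. OOP to date €3,224.60.
#4 (€4,240): deductible met; 20% of €4,240 = €848. OOP would hit €4,072.60 > €3,600, so the cap limits the owner to €3,600 − €3,224.60 = €375.40.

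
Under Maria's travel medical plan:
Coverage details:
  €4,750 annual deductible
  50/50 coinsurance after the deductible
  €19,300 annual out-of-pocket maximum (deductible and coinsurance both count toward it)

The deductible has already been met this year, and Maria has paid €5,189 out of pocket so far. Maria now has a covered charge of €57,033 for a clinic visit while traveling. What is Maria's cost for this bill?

With the deductible met, the entire €57,033 is subject to coinsurance.
50% of €57,033 = €28,516.50 falls to the traveler.
Year-to-date out-of-pocket would reach €5,189 + €28,516.50 = €33,705.50, above the €19,300 maximum, so the traveler pays only €19,300 − €5,189 = €14,111.

€14,111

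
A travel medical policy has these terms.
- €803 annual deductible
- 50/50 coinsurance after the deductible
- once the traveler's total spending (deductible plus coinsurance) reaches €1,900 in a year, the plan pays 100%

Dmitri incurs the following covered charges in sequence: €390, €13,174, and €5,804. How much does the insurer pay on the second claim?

€11,664

Claim 1 — €390: all of it applies to the deductible. Cost to traveler: €390. OOP to date €390. Insurer: €390 − €390 = €0.
Claim 2 — €13,174: €413 to deductible, leaving €12,761; traveler's 50% is €6,380.50. Claim cost before the cap: €413 + €6,380.50 = €6,793.50. That would push OOP to €7,183.50, over the €1,900 cap, so traveler pays €1,900 − €390 = €1,510. Insurer: €13,174 − €1,510 = €11,664.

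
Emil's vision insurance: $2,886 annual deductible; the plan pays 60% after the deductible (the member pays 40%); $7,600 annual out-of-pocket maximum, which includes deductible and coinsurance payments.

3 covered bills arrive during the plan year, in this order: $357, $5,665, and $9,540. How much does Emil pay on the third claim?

Claim 1 ($357): fully absorbed by the deductible. Member owes $357 (running OOP $357).
Claim 2 ($5,665): deductible takes $2,529, $3,136 remains; 40% of $3,136 = $1,254.40. Cost to member: $3,783.40. OOP to date $4,140.40.
Claim 3 ($9,540): deductible already satisfied, so member's share is 40% × $9,540 = $3,816. OOP would hit $7,956.40 > $7,600, so the cap limits the member to $7,600 − $4,140.40 = $3,459.60.

$3,459.60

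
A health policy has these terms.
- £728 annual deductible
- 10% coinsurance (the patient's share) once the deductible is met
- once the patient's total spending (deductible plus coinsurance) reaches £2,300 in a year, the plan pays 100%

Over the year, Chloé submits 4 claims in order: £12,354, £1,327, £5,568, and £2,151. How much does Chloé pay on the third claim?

Claim 1 — £12,354: £728 finishes the deductible; £11,626 goes to coinsurance; 10% of £11,626 = £1,162.60. Patient pays £1,890.60; OOP now £1,890.60.
Claim 2 — £1,327: deductible already satisfied, so patient's share is 10% × £1,327 = £132.70. Patient pays £132.70; OOP now £2,023.30.
Claim 3 — £5,568: deductible met; 10% of £5,568 = £556.80. Adding that to £2,023.30 gives £2,580.10, past the £2,300 cap; patient pays only £2,300 − £2,023.30 = £276.70.

£276.70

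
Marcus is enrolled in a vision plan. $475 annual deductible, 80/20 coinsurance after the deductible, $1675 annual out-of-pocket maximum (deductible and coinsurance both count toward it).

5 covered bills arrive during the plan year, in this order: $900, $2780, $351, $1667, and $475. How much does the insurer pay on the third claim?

Claim 1 — $900: $475 to deductible, leaving $425; member's 20% is $85. Member pays $560; OOP now $560. Insurer: $900 − $560 = $340.
Claim 2 — $2780: 20% coinsurance on $2780 = $556. Member owes $556 (running OOP $1116). Insurer: $2780 − $556 = $2224.
Claim 3 — $351: deductible already satisfied, so member's share is 20% × $351 = $70.20. Member pays $70.20; OOP now $1186.20. Plan pays $351 − $70.20 = $280.80.

$280.80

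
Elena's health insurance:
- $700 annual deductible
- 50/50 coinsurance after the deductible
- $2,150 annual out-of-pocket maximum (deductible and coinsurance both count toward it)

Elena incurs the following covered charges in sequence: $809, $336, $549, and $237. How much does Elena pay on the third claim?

$274.50

Claim 1 — $809: $700 finishes the deductible; $109 goes to coinsurance; patient's 50% is $54.50. Patient owes $754.50 (running OOP $754.50).
Claim 2 — $336: 50% coinsurance on $336 = $168. Patient pays $168; OOP now $922.50.
Claim 3 — $549: deductible met; 50% of $549 = $274.50. Cost to patient: $274.50. OOP to date $1,197.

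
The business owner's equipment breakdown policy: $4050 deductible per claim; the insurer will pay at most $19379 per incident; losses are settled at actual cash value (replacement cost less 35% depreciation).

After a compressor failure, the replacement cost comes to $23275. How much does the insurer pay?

Actual cash value after 35% depreciation: $23275 × 65% = $15128.75.
Less the $4050 deductible: $15128.75 − $4050 = $11078.75.
$11078.75 is within the $19379 limit, so the insurer pays $11078.75.

$11078.75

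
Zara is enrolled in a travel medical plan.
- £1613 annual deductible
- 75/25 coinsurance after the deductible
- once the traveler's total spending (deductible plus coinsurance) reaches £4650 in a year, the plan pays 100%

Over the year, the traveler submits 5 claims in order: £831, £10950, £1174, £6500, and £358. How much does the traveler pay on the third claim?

£293.50

Claim 1 (£831): all of it applies to the deductible. Traveler pays £831; OOP now £831.
Claim 2 (£10950): £782 to deductible, leaving £10168; 25% of £10168 = £2542. Traveler owes £3324 (running OOP £4155).
Claim 3 (£1174): deductible met; 25% of £1174 = £293.50. Traveler pays £293.50; OOP now £4448.50.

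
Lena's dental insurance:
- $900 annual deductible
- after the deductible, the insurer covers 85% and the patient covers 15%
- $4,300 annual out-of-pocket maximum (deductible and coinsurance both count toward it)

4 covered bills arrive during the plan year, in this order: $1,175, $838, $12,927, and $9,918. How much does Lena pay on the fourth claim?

$1,294

Claim 1 — $1,175: $900 to deductible, leaving $275; patient's 15% is $41.25. Patient pays $941.25; OOP now $941.25.
Claim 2 — $838: 15% coinsurance on $838 = $125.70. Patient pays $125.70; OOP now $1,066.95.
Claim 3 — $12,927: deductible already satisfied, so patient's share is 15% × $12,927 = $1,939.05. Patient owes $1,939.05 (running OOP $3,006).
Claim 4 — $9,918: deductible already satisfied, so patient's share is 15% × $9,918 = $1,487.70. Adding that to $3,006 gives $4,493.70, past the $4,300 cap; patient pays only $4,300 − $3,006 = $1,294.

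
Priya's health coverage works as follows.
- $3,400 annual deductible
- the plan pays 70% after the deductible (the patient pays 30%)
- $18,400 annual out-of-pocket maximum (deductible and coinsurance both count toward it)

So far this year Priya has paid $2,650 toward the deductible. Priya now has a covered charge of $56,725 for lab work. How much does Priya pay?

Deductible still to meet: $3,400 − $2,650 = $750.
The remaining $55,975 (= $56,725 − $750) moves to coinsurance.
Patient's 30% share of $55,975 is $16,792.50.
So the patient owes $750 + $16,792.50 = $17,542.50 before any cap.
That would bring total out-of-pocket to $20,192.50, past the $18,400 cap. The patient is capped at $18,400 − $2,650 = $15,750 on this claim.

$15,750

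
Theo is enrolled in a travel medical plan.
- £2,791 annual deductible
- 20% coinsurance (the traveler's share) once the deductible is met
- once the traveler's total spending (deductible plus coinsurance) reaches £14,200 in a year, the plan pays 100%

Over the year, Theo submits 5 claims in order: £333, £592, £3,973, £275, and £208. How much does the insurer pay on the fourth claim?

Bill 1, £333: entire amount goes to the deductible. Cost to traveler: £333. OOP to date £333. Insurer: £333 − £333 = £0.
Bill 2, £592: fully absorbed by the deductible. Traveler owes £592 (running OOP £925). Insurer: £592 − £592 = £0.
Bill 3, £3,973: deductible takes £1,866, £2,107 remains; traveler's 20% is £421.40. Traveler pays £2,287.40; OOP now £3,212.40. Insurer: £3,973 − £2,287.40 = £1,685.60.
Bill 4, £275: deductible met; 20% of £275 = £55. Traveler pays £55; OOP now £3,267.40. Insurer: £275 − £55 = £220.

£220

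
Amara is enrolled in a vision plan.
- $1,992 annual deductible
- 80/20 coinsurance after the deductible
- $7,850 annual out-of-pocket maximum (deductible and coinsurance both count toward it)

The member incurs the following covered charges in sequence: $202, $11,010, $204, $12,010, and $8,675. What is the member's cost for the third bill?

$40.80

#1 ($202): all of it applies to the deductible. Cost to member: $202. OOP to date $202.
#2 ($11,010): $1,790 to deductible, leaving $9,220; coinsurance $9,220 × 20% = $1,844. Member pays $3,634; OOP now $3,836.
#3 ($204): 20% coinsurance on $204 = $40.80. Member owes $40.80 (running OOP $3,876.80).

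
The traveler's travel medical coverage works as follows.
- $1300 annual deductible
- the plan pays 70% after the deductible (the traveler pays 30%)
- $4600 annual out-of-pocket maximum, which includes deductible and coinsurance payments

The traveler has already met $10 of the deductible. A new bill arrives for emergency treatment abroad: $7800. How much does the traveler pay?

$10 of the $1300 deductible is already met, leaving $1290.
The remaining $6510 (= $7800 − $1290) moves to coinsurance.
30% of $6510 = $1953 falls to the traveler.
So the traveler owes $1290 + $1953 = $3243 before any cap.
Year-to-date out-of-pocket becomes $10 + $3243 = $3253, still under the $4600 maximum, so no cap applies.

$3243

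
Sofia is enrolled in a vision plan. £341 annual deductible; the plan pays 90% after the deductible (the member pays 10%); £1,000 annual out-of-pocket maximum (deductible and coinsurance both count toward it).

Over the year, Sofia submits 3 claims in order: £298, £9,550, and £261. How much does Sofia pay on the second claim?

£702

Claim 1 — £298: entire amount goes to the deductible. Member pays £298; OOP now £298.
Claim 2 — £9,550: deductible takes £43, £9,507 remains; member's 10% is £950.70. Claim cost before the cap: £43 + £950.70 = £993.70. That would push OOP to £1,291.70, over the £1,000 cap, so member pays £1,000 − £298 = £702.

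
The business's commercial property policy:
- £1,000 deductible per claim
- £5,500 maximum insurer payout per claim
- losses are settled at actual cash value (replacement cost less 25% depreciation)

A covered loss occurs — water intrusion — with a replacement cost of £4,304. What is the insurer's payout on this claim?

£2,228

At 25% depreciation, ACV = £4,304 − £1,076 = £3,228.
Less the £1,000 deductible: £3,228 − £1,000 = £2,228.
That's under the £5,500 cap, so the insurer reimburses the full £2,228.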